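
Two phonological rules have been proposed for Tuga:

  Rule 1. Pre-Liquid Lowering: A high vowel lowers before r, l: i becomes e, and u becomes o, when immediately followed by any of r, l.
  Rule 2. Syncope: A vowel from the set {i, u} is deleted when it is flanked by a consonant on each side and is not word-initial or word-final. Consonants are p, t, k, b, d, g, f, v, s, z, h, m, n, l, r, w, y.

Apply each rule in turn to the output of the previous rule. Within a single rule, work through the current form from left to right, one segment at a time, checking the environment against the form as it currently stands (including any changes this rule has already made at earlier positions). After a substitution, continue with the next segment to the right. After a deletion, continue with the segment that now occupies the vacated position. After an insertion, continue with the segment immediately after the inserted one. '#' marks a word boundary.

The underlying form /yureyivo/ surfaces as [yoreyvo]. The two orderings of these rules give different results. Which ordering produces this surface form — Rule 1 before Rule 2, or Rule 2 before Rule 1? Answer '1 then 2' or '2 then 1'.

1 then 2

Order 1 then 2:
  1 Pre-Liquid Lowering: [yureyivo] → [yoreyivo]
  2 Syncope: [yoreyivo] → [yoreyvo]
  result: [yoreyvo]
Order 2 then 1:
  2 Syncope: [yureyivo] → [yreyvo]
  1 Pre-Liquid Lowering: no change — [yreyvo]
  result: [yreyvo]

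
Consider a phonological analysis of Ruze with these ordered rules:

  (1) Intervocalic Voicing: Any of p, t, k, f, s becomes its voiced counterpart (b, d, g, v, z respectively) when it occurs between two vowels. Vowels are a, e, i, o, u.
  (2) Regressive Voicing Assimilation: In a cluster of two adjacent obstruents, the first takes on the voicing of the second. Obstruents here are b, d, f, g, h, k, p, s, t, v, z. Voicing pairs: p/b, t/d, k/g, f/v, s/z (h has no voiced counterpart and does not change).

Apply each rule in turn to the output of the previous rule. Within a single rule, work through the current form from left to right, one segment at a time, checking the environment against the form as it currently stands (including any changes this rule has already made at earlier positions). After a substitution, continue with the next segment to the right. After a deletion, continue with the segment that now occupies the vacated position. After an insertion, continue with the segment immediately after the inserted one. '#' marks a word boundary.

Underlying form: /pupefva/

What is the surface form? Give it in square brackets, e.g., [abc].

[pubevva]

(1) Intervocalic Voicing: [pupefva] → [pubefva]
(2) Regressive Voicing Assimilation: [pubefva] → [pubevva]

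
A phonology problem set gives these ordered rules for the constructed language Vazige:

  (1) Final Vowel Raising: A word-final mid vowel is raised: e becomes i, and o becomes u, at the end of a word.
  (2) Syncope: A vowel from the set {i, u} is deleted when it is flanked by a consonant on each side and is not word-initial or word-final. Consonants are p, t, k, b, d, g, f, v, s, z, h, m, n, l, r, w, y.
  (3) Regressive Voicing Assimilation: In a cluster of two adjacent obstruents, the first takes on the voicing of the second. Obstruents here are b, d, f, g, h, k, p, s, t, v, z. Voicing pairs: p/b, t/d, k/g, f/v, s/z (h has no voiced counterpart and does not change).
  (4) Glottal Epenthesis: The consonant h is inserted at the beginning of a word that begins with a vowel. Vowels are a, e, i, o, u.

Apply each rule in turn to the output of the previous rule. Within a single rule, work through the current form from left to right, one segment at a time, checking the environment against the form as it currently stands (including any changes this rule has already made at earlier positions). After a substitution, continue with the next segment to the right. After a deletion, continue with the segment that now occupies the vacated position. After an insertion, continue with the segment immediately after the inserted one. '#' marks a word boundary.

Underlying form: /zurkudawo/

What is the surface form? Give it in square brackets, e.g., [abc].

(1) Final Vowel Raising: [zurkudawo] → [zurkudawu]
(2) Syncope: [zurkudawu] → [zrkdawu]
(3) Regressive Voicing Assimilation: [zrkdawu] → [zrgdawu]
(4) Glottal Epenthesis: no change — [zrgdawu]

[zrgdawu]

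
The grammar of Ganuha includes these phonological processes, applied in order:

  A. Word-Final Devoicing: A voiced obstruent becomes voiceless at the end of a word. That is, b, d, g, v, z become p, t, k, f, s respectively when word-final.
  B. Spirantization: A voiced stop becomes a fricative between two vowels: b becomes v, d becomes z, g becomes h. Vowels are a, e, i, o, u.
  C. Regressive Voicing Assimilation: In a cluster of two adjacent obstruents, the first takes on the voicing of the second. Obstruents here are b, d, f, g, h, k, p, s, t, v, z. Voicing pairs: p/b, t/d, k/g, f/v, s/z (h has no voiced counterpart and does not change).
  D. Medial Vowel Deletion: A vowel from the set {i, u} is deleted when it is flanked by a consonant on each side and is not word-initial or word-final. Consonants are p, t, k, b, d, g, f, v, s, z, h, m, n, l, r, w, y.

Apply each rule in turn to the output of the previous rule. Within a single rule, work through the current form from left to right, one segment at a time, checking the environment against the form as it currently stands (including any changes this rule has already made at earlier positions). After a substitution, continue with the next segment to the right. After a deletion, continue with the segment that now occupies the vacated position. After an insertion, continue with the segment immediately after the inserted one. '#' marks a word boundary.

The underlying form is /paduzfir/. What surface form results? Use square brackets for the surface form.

[pazsfr]

A Word-Final Devoicing: no change — [paduzfir]
B Spirantization: [paduzfir] → [pazuzfir]
C Regressive Voicing Assimilation: [pazuzfir] → [pazusfir]
D Medial Vowel Deletion: [pazusfir] → [pazsfr]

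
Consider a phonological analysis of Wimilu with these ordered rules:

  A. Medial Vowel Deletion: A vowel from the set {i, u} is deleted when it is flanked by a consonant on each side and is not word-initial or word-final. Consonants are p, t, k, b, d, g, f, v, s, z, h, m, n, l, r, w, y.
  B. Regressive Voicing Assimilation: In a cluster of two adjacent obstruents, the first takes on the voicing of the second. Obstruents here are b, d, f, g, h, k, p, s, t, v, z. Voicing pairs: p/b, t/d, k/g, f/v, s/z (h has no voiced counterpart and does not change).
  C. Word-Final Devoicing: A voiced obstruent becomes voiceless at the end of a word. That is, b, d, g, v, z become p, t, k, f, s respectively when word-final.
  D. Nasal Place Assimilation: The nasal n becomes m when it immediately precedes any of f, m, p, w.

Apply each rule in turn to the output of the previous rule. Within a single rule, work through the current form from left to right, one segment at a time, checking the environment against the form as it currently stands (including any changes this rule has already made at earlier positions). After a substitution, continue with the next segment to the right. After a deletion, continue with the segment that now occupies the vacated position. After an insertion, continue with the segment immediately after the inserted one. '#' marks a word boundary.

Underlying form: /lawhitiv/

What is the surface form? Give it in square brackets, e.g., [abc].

[lawhdf]

A Medial Vowel Deletion: [lawhitiv] → [lawhtv]
B Regressive Voicing Assimilation: [lawhtv] → [lawhdv]
C Word-Final Devoicing: [lawhdv] → [lawhdf]
D Nasal Place Assimilation: no change — [lawhdf]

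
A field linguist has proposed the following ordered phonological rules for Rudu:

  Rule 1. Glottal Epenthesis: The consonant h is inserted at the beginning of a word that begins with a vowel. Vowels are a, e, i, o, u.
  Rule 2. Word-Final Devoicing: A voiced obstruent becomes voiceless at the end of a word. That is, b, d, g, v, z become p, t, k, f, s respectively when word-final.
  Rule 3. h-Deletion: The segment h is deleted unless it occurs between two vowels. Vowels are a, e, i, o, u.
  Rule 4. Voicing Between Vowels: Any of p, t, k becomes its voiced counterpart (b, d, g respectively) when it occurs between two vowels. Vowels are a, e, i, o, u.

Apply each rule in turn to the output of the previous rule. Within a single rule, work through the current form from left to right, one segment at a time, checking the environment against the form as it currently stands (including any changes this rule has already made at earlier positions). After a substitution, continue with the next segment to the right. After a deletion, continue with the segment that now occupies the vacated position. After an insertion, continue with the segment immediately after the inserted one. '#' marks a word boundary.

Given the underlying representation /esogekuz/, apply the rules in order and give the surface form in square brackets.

[esogegus]

Rule 1 Glottal Epenthesis: [esogekuz] → [hesogekuz]
Rule 2 Word-Final Devoicing: [hesogekuz] → [hesogekus]
Rule 3 h-Deletion: [hesogekus] → [esogekus]
Rule 4 Voicing Between Vowels: [esogekus] → [esogegus]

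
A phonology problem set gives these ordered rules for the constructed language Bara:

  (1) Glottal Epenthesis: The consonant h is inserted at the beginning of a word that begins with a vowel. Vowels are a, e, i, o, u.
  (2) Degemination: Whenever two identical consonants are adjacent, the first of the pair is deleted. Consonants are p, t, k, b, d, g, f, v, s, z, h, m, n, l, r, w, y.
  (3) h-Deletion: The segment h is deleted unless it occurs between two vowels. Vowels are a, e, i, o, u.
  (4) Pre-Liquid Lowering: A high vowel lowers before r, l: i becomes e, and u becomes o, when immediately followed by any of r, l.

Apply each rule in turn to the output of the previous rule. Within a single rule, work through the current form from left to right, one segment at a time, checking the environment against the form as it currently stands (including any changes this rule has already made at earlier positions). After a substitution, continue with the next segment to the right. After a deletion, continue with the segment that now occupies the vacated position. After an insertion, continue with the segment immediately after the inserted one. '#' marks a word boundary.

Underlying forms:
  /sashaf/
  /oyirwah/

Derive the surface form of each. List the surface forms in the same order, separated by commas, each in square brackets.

[sasaf], [oyerwa]

/sashaf/:
  (1) Glottal Epenthesis: no change — [sashaf]
  (2) Degemination: no change — [sashaf]
  (3) h-Deletion: [sashaf] → [sasaf]
  (4) Pre-Liquid Lowering: no change — [sasaf]
/oyirwah/:
  (1) Glottal Epenthesis: [oyirwah] → [hoyirwah]
  (2) Degemination: no change — [hoyirwah]
  (3) h-Deletion: [hoyirwah] → [oyirwa]
  (4) Pre-Liquid Lowering: [oyirwa] → [oyerwa]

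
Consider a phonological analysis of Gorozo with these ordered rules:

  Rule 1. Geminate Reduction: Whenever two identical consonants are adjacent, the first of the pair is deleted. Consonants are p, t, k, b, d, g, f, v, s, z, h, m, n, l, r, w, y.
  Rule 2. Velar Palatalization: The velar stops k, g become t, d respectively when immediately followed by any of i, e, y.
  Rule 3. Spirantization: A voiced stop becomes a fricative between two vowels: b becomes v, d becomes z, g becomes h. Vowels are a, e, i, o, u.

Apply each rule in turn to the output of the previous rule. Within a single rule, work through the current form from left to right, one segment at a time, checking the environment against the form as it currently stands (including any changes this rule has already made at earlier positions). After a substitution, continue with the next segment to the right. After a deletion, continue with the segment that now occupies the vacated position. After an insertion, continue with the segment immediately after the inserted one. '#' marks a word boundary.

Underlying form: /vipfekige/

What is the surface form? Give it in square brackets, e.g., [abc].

Rule 1 Geminate Reduction: no change — [vipfekige]
Rule 2 Velar Palatalization: [vipfekige] → [vipfetide]
Rule 3 Spirantization: [vipfetide] → [vipfetize]

[vipfetize]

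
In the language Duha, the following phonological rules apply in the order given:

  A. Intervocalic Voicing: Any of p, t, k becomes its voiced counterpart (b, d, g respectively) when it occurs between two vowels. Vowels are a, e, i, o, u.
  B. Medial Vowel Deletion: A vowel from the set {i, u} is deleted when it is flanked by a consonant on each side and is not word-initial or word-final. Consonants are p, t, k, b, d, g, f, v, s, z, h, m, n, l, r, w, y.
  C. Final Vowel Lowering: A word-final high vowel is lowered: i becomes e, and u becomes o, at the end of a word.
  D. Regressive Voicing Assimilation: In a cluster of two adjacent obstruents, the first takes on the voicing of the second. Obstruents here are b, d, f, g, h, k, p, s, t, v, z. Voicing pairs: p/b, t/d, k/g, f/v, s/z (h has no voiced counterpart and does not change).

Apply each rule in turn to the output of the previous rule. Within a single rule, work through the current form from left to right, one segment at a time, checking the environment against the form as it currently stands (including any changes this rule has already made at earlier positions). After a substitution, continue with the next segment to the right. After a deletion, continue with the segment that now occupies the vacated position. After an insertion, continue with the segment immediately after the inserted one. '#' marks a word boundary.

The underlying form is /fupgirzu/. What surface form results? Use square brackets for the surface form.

A Intervocalic Voicing: no change — [fupgirzu]
B Medial Vowel Deletion: [fupgirzu] → [fpgrzu]
C Final Vowel Lowering: [fpgrzu] → [fpgrzo]
D Regressive Voicing Assimilation: [fpgrzo] → [fbgrzo]

[fbgrzo]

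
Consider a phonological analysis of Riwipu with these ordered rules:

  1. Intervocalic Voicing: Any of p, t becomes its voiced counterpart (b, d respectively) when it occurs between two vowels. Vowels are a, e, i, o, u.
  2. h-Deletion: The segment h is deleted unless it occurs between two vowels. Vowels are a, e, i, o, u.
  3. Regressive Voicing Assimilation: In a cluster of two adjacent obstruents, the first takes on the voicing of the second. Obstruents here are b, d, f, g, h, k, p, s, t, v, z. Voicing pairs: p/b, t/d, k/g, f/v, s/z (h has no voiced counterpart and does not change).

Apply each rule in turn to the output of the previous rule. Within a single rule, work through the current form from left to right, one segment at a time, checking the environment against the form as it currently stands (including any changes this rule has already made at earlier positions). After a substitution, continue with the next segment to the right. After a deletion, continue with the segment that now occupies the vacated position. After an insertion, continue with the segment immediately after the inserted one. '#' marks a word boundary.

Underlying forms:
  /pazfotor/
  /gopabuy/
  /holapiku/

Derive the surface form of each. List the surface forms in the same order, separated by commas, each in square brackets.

[pasfodor], [gobabuy], [olabiku]

/pazfotor/:
  1 Intervocalic Voicing: [pazfotor] → [pazfodor]
  2 h-Deletion: no change — [pazfodor]
  3 Regressive Voicing Assimilation: [pazfodor] → [pasfodor]
/gopabuy/:
  1 Intervocalic Voicing: [gopabuy] → [gobabuy]
  2 h-Deletion: no change — [gobabuy]
  3 Regressive Voicing Assimilation: no change — [gobabuy]
/holapiku/:
  1 Intervocalic Voicing: [holapiku] → [holabiku]
  2 h-Deletion: [holabiku] → [olabiku]
  3 Regressive Voicing Assimilation: no change — [olabiku]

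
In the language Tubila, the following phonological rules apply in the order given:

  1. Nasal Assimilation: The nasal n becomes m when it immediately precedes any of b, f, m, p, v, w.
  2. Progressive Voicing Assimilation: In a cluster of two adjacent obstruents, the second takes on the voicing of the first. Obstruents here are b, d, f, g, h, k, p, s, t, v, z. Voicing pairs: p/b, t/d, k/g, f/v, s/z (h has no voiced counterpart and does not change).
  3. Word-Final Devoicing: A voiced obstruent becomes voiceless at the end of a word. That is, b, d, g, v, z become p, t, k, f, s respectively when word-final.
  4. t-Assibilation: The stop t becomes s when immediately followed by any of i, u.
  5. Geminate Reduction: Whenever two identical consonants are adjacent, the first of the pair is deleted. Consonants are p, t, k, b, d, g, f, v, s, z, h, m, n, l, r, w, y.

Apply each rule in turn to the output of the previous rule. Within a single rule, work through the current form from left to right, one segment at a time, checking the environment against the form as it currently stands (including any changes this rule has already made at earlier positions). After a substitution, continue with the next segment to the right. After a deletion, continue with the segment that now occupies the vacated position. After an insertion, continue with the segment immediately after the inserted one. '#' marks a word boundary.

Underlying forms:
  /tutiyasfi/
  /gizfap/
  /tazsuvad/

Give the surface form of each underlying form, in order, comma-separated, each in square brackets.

[susiyasfi], [gizvap], [tazuvat]

/tutiyasfi/:
  1 Nasal Assimilation: no change — [tutiyasfi]
  2 Progressive Voicing Assimilation: no change — [tutiyasfi]
  3 Word-Final Devoicing: no change — [tutiyasfi]
  4 t-Assibilation: [tutiyasfi] → [susiyasfi]
  5 Geminate Reduction: no change — [susiyasfi]
/gizfap/:
  1 Nasal Assimilation: no change — [gizfap]
  2 Progressive Voicing Assimilation: [gizfap] → [gizvap]
  3 Word-Final Devoicing: no change — [gizvap]
  4 t-Assibilation: no change — [gizvap]
  5 Geminate Reduction: no change — [gizvap]
/tazsuvad/:
  1 Nasal Assimilation: no change — [tazsuvad]
  2 Progressive Voicing Assimilation: [tazsuvad] → [tazzuvad]
  3 Word-Final Devoicing: [tazzuvad] → [tazzuvat]
  4 t-Assibilation: no change — [tazzuvat]
  5 Geminate Reduction: [tazzuvat] → [tazuvat]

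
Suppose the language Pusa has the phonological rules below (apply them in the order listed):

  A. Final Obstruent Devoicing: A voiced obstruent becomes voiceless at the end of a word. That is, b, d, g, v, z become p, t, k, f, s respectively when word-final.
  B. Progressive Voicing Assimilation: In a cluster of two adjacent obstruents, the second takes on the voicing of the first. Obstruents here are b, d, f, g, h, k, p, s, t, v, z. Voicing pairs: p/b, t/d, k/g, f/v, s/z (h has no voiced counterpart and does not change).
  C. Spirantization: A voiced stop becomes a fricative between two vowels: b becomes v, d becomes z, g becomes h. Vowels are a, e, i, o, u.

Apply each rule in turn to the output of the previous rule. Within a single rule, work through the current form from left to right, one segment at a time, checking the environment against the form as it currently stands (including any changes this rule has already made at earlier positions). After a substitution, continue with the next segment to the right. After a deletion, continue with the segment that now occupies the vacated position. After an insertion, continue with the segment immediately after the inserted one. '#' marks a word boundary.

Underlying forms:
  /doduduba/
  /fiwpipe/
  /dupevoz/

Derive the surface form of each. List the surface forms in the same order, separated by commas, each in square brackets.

/doduduba/:
  A Final Obstruent Devoicing: no change — [doduduba]
  B Progressive Voicing Assimilation: no change — [doduduba]
  C Spirantization: [doduduba] → [dozuzuva]
/fiwpipe/:
  A Final Obstruent Devoicing: no change — [fiwpipe]
  B Progressive Voicing Assimilation: no change — [fiwpipe]
  C Spirantization: no change — [fiwpipe]
/dupevoz/:
  A Final Obstruent Devoicing: [dupevoz] → [dupevos]
  B Progressive Voicing Assimilation: no change — [dupevos]
  C Spirantization: no change — [dupevos]

[dozuzuva], [fiwpipe], [dupevos]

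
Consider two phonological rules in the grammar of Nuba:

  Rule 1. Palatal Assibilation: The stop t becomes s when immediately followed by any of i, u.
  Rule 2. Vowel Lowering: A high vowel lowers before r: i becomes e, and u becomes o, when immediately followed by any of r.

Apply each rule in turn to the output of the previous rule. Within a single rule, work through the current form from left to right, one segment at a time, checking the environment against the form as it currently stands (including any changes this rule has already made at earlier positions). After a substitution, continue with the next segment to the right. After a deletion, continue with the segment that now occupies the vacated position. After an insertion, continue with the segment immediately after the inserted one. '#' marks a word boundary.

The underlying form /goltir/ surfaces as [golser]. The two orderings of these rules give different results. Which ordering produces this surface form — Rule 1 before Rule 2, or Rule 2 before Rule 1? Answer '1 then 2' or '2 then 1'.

1 then 2

Order 1 then 2:
  1 Palatal Assibilation: [goltir] → [golsir]
  2 Vowel Lowering: [golsir] → [golser]
  result: [golser]
Order 2 then 1:
  2 Vowel Lowering: [goltir] → [golter]
  1 Palatal Assibilation: no change — [golter]
  result: [golter]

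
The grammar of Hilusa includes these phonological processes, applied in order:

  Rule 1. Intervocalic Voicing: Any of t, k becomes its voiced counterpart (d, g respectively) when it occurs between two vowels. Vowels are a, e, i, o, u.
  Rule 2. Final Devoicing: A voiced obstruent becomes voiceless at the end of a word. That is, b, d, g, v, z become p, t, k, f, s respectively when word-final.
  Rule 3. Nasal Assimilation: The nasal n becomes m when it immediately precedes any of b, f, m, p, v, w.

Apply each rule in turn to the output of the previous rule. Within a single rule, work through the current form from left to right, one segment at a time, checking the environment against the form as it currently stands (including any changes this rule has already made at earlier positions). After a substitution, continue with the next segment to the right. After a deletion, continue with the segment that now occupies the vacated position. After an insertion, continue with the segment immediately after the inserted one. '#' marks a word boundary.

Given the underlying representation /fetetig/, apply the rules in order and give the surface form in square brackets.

Rule 1 Intervocalic Voicing: [fetetig] → [fededig]
Rule 2 Final Devoicing: [fededig] → [fededik]
Rule 3 Nasal Assimilation: no change — [fededik]

[fededik]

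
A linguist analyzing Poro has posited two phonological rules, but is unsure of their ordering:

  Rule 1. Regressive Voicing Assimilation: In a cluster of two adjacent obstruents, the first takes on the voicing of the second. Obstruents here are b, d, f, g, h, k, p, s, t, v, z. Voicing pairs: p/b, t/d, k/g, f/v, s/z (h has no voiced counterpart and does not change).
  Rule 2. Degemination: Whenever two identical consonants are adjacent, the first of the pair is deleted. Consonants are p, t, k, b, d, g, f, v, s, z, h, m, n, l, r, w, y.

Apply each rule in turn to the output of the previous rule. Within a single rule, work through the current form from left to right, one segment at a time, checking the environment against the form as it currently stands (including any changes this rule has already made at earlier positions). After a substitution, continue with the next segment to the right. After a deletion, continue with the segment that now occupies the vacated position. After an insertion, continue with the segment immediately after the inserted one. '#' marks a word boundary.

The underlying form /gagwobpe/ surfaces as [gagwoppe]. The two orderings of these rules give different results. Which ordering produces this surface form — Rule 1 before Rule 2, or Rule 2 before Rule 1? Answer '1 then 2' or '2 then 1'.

2 then 1

Order 1 then 2:
  1 Regressive Voicing Assimilation: [gagwobpe] → [gagwoppe]
  2 Degemination: [gagwoppe] → [gagwope]
  result: [gagwope]
Order 2 then 1:
  2 Degemination: no change — [gagwobpe]
  1 Regressive Voicing Assimilation: [gagwobpe] → [gagwoppe]
  result: [gagwoppe]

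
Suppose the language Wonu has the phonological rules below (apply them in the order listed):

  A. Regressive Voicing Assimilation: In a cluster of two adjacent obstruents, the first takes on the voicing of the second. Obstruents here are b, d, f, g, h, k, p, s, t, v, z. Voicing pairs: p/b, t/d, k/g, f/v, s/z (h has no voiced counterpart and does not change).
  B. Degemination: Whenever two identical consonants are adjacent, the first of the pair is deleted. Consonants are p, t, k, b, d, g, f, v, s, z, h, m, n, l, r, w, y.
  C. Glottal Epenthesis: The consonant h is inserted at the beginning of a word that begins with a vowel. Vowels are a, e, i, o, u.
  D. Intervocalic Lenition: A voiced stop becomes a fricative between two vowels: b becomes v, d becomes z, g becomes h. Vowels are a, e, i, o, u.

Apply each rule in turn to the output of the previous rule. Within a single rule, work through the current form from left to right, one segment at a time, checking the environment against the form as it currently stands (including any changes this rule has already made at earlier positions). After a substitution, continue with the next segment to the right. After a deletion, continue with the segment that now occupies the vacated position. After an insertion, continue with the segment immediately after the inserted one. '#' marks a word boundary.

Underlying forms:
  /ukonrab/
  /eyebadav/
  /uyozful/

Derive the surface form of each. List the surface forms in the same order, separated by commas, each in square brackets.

/ukonrab/:
  A Regressive Voicing Assimilation: no change — [ukonrab]
  B Degemination: no change — [ukonrab]
  C Glottal Epenthesis: [ukonrab] → [hukonrab]
  D Intervocalic Lenition: no change — [hukonrab]
/eyebadav/:
  A Regressive Voicing Assimilation: no change — [eyebadav]
  B Degemination: no change — [eyebadav]
  C Glottal Epenthesis: [eyebadav] → [heyebadav]
  D Intervocalic Lenition: [heyebadav] → [heyevazav]
/uyozful/:
  A Regressive Voicing Assimilation: [uyozful] → [uyosful]
  B Degemination: no change — [uyosful]
  C Glottal Epenthesis: [uyosful] → [huyosful]
  D Intervocalic Lenition: no change — [huyosful]

[hukonrab], [heyevazav], [huyosful]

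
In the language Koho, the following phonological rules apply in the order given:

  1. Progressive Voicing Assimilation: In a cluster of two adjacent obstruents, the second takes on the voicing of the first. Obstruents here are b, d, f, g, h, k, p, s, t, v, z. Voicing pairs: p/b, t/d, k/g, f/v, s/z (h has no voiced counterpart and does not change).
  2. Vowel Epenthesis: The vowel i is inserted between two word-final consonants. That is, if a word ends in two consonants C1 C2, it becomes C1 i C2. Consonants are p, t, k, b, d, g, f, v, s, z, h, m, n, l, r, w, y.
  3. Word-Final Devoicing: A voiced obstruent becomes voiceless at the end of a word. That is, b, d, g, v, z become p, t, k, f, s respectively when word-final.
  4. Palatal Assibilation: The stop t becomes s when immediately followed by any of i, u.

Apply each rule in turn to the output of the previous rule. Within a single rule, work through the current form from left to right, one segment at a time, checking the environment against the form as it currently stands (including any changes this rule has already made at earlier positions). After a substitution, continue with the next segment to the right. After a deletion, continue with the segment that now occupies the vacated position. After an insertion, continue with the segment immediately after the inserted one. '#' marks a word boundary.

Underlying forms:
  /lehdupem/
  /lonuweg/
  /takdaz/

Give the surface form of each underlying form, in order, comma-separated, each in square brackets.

[lehsupem], [lonuwek], [taktas]

/lehdupem/:
  1 Progressive Voicing Assimilation: [lehdupem] → [lehtupem]
  2 Vowel Epenthesis: no change — [lehtupem]
  3 Word-Final Devoicing: no change — [lehtupem]
  4 Palatal Assibilation: [lehtupem] → [lehsupem]
/lonuweg/:
  1 Progressive Voicing Assimilation: no change — [lonuweg]
  2 Vowel Epenthesis: no change — [lonuweg]
  3 Word-Final Devoicing: [lonuweg] → [lonuwek]
  4 Palatal Assibilation: no change — [lonuwek]
/takdaz/:
  1 Progressive Voicing Assimilation: [takdaz] → [taktaz]
  2 Vowel Epenthesis: no change — [taktaz]
  3 Word-Final Devoicing: [taktaz] → [taktas]
  4 Palatal Assibilation: no change — [taktas]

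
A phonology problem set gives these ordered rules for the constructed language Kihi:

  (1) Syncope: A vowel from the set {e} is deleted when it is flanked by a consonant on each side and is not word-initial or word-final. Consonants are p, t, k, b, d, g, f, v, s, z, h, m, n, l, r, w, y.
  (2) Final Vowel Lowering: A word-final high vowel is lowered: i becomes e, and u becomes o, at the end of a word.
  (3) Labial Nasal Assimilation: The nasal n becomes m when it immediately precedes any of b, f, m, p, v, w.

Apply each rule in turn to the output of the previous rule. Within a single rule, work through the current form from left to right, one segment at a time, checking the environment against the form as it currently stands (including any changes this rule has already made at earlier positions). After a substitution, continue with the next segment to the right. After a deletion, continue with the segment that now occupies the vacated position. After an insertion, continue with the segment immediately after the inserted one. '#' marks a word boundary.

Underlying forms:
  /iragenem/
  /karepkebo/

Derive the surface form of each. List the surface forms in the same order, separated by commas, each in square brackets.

[iragmm], [karpkbo]

/iragenem/:
  (1) Syncope: [iragenem] → [iragnm]
  (2) Final Vowel Lowering: no change — [iragnm]
  (3) Labial Nasal Assimilation: [iragnm] → [iragmm]
/karepkebo/:
  (1) Syncope: [karepkebo] → [karpkbo]
  (2) Final Vowel Lowering: no change — [karpkbo]
  (3) Labial Nasal Assimilation: no change — [karpkbo]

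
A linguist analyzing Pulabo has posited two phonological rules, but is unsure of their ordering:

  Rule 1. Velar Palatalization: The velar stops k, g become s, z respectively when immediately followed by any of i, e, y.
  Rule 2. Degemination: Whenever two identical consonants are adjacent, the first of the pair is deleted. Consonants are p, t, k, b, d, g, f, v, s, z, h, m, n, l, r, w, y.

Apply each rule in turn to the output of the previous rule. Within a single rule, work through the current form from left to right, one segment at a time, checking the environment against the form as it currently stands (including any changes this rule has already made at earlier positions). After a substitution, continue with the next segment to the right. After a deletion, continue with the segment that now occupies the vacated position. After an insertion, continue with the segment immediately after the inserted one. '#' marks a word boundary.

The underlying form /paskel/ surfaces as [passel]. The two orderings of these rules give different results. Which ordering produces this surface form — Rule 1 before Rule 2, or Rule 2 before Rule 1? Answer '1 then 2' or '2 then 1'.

2 then 1

Order 1 then 2:
  1 Velar Palatalization: [paskel] → [passel]
  2 Degemination: [passel] → [pasel]
  result: [pasel]
Order 2 then 1:
  2 Degemination: no change — [paskel]
  1 Velar Palatalization: [paskel] → [passel]
  result: [passel]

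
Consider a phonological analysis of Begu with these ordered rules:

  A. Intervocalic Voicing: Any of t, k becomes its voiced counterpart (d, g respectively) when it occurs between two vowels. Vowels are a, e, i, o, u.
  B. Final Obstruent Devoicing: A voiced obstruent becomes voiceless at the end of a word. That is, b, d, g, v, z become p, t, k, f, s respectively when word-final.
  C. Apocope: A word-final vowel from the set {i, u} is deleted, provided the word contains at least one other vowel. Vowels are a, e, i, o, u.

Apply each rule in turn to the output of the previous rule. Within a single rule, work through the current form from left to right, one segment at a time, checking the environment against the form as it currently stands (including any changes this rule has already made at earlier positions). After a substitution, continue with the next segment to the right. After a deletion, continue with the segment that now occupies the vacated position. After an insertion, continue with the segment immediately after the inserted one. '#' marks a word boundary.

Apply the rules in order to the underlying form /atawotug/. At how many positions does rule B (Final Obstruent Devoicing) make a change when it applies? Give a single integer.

A Intervocalic Voicing: [atawotug] → [adawodug]
B Final Obstruent Devoicing: [adawodug] → [adawoduk]
C Apocope: no change — [adawoduk]
Rule B changed 1 position(s).

1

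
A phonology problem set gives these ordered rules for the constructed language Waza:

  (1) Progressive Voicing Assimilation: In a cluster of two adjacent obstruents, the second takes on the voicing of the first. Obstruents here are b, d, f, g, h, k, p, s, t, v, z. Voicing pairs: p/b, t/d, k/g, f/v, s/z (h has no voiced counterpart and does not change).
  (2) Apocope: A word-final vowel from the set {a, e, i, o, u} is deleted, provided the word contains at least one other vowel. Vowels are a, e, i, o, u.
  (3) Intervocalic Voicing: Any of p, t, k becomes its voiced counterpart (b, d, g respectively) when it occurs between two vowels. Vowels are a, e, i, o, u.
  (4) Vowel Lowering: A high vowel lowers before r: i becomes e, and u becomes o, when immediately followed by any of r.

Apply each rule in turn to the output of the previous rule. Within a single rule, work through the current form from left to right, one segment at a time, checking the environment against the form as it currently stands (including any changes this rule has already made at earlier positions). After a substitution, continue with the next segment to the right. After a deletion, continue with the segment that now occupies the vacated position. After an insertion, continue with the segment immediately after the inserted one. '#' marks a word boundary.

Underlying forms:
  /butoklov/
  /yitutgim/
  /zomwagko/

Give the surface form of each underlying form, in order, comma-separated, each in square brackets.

/butoklov/:
  (1) Progressive Voicing Assimilation: no change — [butoklov]
  (2) Apocope: no change — [butoklov]
  (3) Intervocalic Voicing: [butoklov] → [budoklov]
  (4) Vowel Lowering: no change — [budoklov]
/yitutgim/:
  (1) Progressive Voicing Assimilation: [yitutgim] → [yitutkim]
  (2) Apocope: no change — [yitutkim]
  (3) Intervocalic Voicing: [yitutkim] → [yidutkim]
  (4) Vowel Lowering: no change — [yidutkim]
/zomwagko/:
  (1) Progressive Voicing Assimilation: [zomwagko] → [zomwaggo]
  (2) Apocope: [zomwaggo] → [zomwagg]
  (3) Intervocalic Voicing: no change — [zomwagg]
  (4) Vowel Lowering: no change — [zomwagg]

[budoklov], [yidutkim], [zomwagg]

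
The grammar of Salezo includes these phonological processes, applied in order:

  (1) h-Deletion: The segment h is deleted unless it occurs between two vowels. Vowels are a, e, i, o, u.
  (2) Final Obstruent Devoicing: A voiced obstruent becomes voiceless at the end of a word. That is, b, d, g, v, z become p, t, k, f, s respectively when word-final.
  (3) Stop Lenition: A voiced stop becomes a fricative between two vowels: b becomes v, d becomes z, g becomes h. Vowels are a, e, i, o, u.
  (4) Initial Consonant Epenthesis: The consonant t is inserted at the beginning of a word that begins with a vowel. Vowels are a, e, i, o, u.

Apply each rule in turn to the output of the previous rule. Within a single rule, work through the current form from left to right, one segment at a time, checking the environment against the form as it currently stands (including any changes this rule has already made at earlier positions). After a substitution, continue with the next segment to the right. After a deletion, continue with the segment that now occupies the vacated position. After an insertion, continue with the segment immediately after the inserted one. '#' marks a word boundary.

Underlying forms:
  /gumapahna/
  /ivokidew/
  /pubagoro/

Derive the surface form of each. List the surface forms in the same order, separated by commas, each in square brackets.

/gumapahna/:
  (1) h-Deletion: [gumapahna] → [gumapana]
  (2) Final Obstruent Devoicing: no change — [gumapana]
  (3) Stop Lenition: no change — [gumapana]
  (4) Initial Consonant Epenthesis: no change — [gumapana]
/ivokidew/:
  (1) h-Deletion: no change — [ivokidew]
  (2) Final Obstruent Devoicing: no change — [ivokidew]
  (3) Stop Lenition: [ivokidew] → [ivokizew]
  (4) Initial Consonant Epenthesis: [ivokizew] → [tivokizew]
/pubagoro/:
  (1) h-Deletion: no change — [pubagoro]
  (2) Final Obstruent Devoicing: no change — [pubagoro]
  (3) Stop Lenition: [pubagoro] → [puvahoro]
  (4) Initial Consonant Epenthesis: no change — [puvahoro]

[gumapana], [tivokizew], [puvahoro]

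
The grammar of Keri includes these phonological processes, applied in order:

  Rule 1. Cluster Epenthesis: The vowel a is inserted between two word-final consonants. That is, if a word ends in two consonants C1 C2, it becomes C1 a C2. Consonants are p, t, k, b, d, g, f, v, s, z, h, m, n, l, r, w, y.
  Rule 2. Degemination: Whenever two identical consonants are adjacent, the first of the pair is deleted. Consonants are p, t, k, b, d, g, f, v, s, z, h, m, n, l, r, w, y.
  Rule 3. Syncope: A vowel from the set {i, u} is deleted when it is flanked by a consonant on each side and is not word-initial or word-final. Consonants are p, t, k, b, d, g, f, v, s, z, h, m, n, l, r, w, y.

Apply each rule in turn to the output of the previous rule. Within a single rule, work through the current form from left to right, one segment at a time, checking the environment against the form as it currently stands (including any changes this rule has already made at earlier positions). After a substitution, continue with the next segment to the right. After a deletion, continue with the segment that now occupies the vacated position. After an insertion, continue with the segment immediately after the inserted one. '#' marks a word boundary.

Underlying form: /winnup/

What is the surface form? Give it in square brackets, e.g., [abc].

Rule 1 Cluster Epenthesis: no change — [winnup]
Rule 2 Degemination: [winnup] → [winup]
Rule 3 Syncope: [winup] → [wnp]

[wnp]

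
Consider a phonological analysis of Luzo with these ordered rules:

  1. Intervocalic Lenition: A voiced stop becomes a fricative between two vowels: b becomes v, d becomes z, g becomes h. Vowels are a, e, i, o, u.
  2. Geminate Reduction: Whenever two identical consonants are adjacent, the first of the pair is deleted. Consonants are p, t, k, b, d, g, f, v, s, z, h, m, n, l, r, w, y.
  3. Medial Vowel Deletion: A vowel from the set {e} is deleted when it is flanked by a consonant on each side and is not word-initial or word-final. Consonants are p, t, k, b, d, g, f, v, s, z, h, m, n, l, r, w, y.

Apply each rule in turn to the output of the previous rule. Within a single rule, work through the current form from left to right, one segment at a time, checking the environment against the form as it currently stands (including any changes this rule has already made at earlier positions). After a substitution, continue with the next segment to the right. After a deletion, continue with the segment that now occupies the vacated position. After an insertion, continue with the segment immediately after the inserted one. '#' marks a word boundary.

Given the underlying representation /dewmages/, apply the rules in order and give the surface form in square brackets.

1 Intervocalic Lenition: [dewmages] → [dewmahes]
2 Geminate Reduction: no change — [dewmahes]
3 Medial Vowel Deletion: [dewmahes] → [dwmahs]

[dwmahs]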